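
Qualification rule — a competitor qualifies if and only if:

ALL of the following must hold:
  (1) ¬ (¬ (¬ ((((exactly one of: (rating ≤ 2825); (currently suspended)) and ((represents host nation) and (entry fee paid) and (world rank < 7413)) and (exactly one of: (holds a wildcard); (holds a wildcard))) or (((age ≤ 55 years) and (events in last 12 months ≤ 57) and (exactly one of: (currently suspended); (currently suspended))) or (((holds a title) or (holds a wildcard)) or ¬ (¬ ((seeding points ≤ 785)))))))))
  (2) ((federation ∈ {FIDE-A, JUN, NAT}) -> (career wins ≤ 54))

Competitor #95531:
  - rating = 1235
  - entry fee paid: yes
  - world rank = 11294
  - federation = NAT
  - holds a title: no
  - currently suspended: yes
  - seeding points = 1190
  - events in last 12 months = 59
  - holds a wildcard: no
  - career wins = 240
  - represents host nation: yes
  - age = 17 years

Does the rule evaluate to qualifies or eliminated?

Eliminated

Atomic conditions:
  rating ≤ 2825: 1235 ≤ 2825 is true
  currently suspended: yes → true
  represents host nation: yes → true
  entry fee paid: yes → true
  world rank < 7413: 11294 < 7413 is false
  holds a wildcard: no → false
  age ≤ 55 years: 17 ≤ 55 is true
  events in last 12 months ≤ 57: 59 ≤ 57 is false
  holds a title: no → false
  seeding points ≤ 785: 1190 ≤ 785 is false
  federation ∈ {FIDE-A, JUN, NAT}: NAT is in the set → true
  career wins ≤ 54: 240 ≤ 54 is false
Combine:
[1.1.1.1.1.1] exactly-one(true, true) = false
[1.1.1.1.1.2] true AND true AND false = false
[1.1.1.1.1.3] exactly-one(false, false) = false
[1.1.1.1.1] false AND false AND false = false
[1.1.1.1.2.1.3] exactly-one(true, true) = false
[1.1.1.1.2.1] true AND false AND false = false
[1.1.1.1.2.2.1] false OR false = false
[1.1.1.1.2.2.2.1] NOT false = true
[1.1.1.1.2.2.2] NOT true = false
[1.1.1.1.2.2] false OR false = false
[1.1.1.1.2] false OR false = false
[1.1.1.1] false OR false = false
[1.1.1] NOT false = true
[1.1] NOT true = false
[1] NOT false = true
[2] true → false = false
[root] true AND false = false
Overall: false → eliminated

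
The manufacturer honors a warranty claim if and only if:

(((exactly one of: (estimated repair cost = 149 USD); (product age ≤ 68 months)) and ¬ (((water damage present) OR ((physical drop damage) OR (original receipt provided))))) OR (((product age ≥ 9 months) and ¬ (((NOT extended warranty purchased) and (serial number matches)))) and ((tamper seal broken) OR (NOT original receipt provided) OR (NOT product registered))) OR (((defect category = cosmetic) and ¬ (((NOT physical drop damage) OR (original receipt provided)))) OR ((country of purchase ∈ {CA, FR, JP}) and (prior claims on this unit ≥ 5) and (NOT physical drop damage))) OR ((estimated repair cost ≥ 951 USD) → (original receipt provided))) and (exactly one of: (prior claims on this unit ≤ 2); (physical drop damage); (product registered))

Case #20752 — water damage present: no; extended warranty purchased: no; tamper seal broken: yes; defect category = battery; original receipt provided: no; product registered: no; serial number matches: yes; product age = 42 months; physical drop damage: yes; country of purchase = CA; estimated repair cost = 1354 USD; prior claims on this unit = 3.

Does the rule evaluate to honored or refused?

Atomic conditions:
  estimated repair cost = 149 USD: 1354 == 149 is false
  product age ≤ 68 months: 42 ≤ 68 is true
  water damage present: no → false
  physical drop damage: yes → true
  original receipt provided: no → false
  product age ≥ 9 months: 42 ≥ 9 is true
  NOT extended warranty purchased: no → true
  serial number matches: yes → true
  tamper seal broken: yes → true
  NOT original receipt provided: no → true
  NOT product registered: no → true
  defect category = cosmetic: battery == cosmetic is false
  NOT physical drop damage: yes → false
  country of purchase ∈ {CA, FR, JP}: CA is in the set → true
  prior claims on this unit ≥ 5: 3 ≥ 5 is false
  estimated repair cost ≥ 951 USD: 1354 ≥ 951 is true
  prior claims on this unit ≤ 2: 3 ≤ 2 is false
  product registered: no → false
Combine:
[1.1.1] exactly-one(false, true) = true
[1.1.2.1.2] true OR false = true
[1.1.2.1] false OR true = true
[1.1.2] NOT true = false
[1.1] true AND false = false
[1.2.1.2.1] true AND true = true
[1.2.1.2] NOT true = false
[1.2.1] true AND false = false
[1.2.2] true OR true OR true = true
[1.2] false AND true = false
[1.3.1.2.1] false OR false = false
[1.3.1.2] NOT false = true
[1.3.1] false AND true = false
[1.3.2] true AND false AND false = false
[1.3] false OR false = false
[1.4] true → false = false
[1] false OR false OR false OR false = false
[2] exactly-one(false, true, false) = true
[root] false AND true = false
Overall: false → refused

Refused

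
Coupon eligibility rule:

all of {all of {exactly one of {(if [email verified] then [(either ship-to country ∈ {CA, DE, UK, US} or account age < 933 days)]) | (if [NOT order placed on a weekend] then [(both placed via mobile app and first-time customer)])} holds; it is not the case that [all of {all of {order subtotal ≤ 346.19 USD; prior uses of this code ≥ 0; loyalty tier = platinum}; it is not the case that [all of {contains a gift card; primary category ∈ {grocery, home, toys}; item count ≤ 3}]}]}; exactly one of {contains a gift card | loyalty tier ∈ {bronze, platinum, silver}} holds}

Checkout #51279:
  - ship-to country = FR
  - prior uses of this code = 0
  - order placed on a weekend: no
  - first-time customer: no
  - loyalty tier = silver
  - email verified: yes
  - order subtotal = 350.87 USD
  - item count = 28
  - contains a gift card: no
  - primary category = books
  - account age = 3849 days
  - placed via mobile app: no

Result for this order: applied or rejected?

Atomic conditions:
  email verified: yes → true
  ship-to country ∈ {CA, DE, UK, US}: FR is not in the set → false
  account age < 933 days: 3849 < 933 is false
  NOT order placed on a weekend: no → true
  placed via mobile app: no → false
  first-time customer: no → false
  order subtotal ≤ 346.19 USD: 350.87 ≤ 346.19 is false
  prior uses of this code ≥ 0: 0 ≥ 0 is true
  loyalty tier = platinum: silver == platinum is false
  contains a gift card: no → false
  primary category ∈ {grocery, home, toys}: books is not in the set → false
  item count ≤ 3: 28 ≤ 3 is false
  loyalty tier ∈ {bronze, platinum, silver}: silver is in the set → true
Combine:
[1.1.1.2] false OR false = false
[1.1.1] true → false = false
[1.1.2.2] false AND false = false
[1.1.2] true → false = false
[1.1] exactly-one(false, false) = false
[1.2.1.1] false AND true AND false = false
[1.2.1.2.1] false AND false AND false = false
[1.2.1.2] NOT false = true
[1.2.1] false AND true = false
[1.2] NOT false = true
[1] false AND true = false
[2] exactly-one(false, true) = true
[root] false AND true = false
Overall: false → rejected

Rejected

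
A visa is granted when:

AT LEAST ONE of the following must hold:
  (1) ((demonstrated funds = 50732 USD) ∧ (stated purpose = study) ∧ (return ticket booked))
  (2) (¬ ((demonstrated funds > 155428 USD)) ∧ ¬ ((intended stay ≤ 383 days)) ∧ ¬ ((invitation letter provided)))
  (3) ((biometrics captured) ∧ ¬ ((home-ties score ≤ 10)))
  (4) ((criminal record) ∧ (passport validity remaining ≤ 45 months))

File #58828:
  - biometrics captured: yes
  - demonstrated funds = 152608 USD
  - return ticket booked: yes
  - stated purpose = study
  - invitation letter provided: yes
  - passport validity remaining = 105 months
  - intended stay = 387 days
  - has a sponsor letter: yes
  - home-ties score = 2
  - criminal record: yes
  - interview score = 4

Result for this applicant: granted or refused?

Atomic conditions:
  demonstrated funds = 50732 USD: 152608 == 50732 is false
  stated purpose = study: study == study is true
  return ticket booked: yes → true
  demonstrated funds > 155428 USD: 152608 > 155428 is false
  intended stay ≤ 383 days: 387 ≤ 383 is false
  invitation letter provided: yes → true
  biometrics captured: yes → true
  home-ties score ≤ 10: 2 ≤ 10 is true
  criminal record: yes → true
  passport validity remaining ≤ 45 months: 105 ≤ 45 is false
Combine:
[1] false AND true AND true = false
[2.1] NOT false = true
[2.2] NOT false = true
[2.3] NOT true = false
[2] true AND true AND false = false
[3.2] NOT true = false
[3] true AND false = false
[4] true AND false = false
[root] false OR false OR false OR false = false
Overall: false → refused

Refused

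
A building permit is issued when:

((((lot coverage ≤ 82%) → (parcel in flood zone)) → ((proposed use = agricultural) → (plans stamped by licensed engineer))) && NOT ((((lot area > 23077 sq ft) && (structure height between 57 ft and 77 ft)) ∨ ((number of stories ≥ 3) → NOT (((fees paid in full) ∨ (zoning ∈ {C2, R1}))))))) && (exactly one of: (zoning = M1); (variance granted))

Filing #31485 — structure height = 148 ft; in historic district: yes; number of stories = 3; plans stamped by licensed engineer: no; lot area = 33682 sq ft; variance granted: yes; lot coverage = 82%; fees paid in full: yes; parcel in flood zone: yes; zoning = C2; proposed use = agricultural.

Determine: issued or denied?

Atomic conditions:
  lot coverage ≤ 82%: 82 ≤ 82 is true
  parcel in flood zone: yes → true
  proposed use = agricultural: agricultural == agricultural is true
  plans stamped by licensed engineer: no → false
  lot area > 23077 sq ft: 33682 > 23077 is true
  structure height between 57 ft and 77 ft: 148 in [57, 77] is false
  number of stories ≥ 3: 3 ≥ 3 is true
  fees paid in full: yes → true
  zoning ∈ {C2, R1}: C2 is in the set → true
  zoning = M1: C2 == M1 is false
  variance granted: yes → true
Combine:
[1.1.1] true → true = true
[1.1.2] true → false = false
[1.1] true → false = false
[1.2.1.1] true AND false = false
[1.2.1.2.2.1] true OR true = true
[1.2.1.2.2] NOT true = false
[1.2.1.2] true → false = false
[1.2.1] false OR false = false
[1.2] NOT false = true
[1] false AND true = false
[2] exactly-one(false, true) = true
[root] false AND true = false
Overall: false → denied

Denied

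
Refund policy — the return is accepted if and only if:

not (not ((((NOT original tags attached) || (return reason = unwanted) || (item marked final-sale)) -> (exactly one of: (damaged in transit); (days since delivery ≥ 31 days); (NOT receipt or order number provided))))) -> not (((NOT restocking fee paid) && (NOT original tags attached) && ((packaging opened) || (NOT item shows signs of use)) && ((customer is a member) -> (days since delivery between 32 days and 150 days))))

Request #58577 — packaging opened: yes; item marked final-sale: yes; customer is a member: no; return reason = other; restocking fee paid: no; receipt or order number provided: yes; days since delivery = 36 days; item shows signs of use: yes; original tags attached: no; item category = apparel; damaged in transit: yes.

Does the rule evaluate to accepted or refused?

Accepted

Atomic conditions:
  NOT original tags attached: no → true
  return reason = unwanted: other == unwanted is false
  item marked final-sale: yes → true
  damaged in transit: yes → true
  days since delivery ≥ 31 days: 36 ≥ 31 is true
  NOT receipt or order number provided: yes → false
  NOT restocking fee paid: no → true
  packaging opened: yes → true
  NOT item shows signs of use: yes → false
  customer is a member: no → false
  days since delivery between 32 days and 150 days: 36 in [32, 150] is true
Combine:
[1.1.1.1] true OR false OR true = true
[1.1.1.2] exactly-one(true, true, false) = false
[1.1.1] true → false = false
[1.1] NOT false = true
[1] NOT true = false
[2.1.3] true OR false = true
[2.1.4] false → true (antecedent false ⇒ implication holds) = true
[2.1] true AND true AND true AND true = true
[2] NOT true = false
[root] false → false (antecedent false ⇒ implication holds) = true
Overall: true → accepted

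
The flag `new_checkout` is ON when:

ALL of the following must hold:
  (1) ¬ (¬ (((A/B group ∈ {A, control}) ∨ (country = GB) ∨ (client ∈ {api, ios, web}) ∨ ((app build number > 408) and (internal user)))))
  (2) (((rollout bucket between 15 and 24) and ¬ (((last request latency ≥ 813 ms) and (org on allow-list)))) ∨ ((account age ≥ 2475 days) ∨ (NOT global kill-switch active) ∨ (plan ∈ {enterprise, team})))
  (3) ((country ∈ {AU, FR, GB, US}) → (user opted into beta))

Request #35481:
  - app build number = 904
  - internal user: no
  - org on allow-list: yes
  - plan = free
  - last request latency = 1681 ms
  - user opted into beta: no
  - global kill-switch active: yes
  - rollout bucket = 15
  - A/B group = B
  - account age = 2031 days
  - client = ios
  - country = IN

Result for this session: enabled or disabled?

Disabled

Atomic conditions:
  A/B group ∈ {A, control}: B is not in the set → false
  country = GB: IN == GB is false
  client ∈ {api, ios, web}: ios is in the set → true
  app build number > 408: 904 > 408 is true
  internal user: no → false
  rollout bucket between 15 and 24: 15 in [15, 24] is true
  last request latency ≥ 813 ms: 1681 ≥ 813 is true
  org on allow-list: yes → true
  account age ≥ 2475 days: 2031 ≥ 2475 is false
  NOT global kill-switch active: yes → false
  plan ∈ {enterprise, team}: free is not in the set → false
  country ∈ {AU, FR, GB, US}: IN is not in the set → false
  user opted into beta: no → false
Combine:
[1.1.1.4] true AND false = false
[1.1.1] false OR false OR true OR false = true
[1.1] NOT true = false
[1] NOT false = true
[2.1.2.1] true AND true = true
[2.1.2] NOT true = false
[2.1] true AND false = false
[2.2] false OR false OR false = false
[2] false OR false = false
[3] false → false (antecedent false ⇒ implication holds) = true
[root] true AND false AND true = false
Overall: false → disabled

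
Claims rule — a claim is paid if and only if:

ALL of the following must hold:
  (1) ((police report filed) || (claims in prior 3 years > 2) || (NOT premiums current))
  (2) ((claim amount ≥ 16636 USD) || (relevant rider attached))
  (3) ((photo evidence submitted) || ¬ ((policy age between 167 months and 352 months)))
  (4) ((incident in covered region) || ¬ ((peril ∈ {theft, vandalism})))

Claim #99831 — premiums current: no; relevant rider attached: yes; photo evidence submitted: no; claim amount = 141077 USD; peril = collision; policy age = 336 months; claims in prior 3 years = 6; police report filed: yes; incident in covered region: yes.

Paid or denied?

Atomic conditions:
  police report filed: yes → true
  claims in prior 3 years > 2: 6 > 2 is true
  NOT premiums current: no → true
  claim amount ≥ 16636 USD: 141077 ≥ 16636 is true
  relevant rider attached: yes → true
  photo evidence submitted: no → false
  policy age between 167 months and 352 months: 336 in [167, 352] is true
  incident in covered region: yes → true
  peril ∈ {theft, vandalism}: collision is not in the set → false
Combine:
[1] true OR true OR true = true
[2] true OR true = true
[3.2] NOT true = false
[3] false OR false = false
[4.2] NOT false = true
[4] true OR true = true
[root] true AND true AND false AND true = false
Overall: false → denied

Denied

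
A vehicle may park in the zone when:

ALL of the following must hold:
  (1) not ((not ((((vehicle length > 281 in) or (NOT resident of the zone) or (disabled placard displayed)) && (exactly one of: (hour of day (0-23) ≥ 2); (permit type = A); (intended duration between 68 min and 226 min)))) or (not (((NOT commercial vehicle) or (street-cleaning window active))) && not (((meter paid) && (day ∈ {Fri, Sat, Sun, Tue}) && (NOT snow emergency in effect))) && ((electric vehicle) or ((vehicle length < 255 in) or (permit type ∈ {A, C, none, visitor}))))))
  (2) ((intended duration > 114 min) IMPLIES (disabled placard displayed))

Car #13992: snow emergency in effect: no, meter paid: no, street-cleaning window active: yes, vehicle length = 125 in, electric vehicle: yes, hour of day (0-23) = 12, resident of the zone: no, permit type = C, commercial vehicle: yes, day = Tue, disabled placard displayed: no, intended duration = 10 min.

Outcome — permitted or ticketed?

Atomic conditions:
  vehicle length > 281 in: 125 > 281 is false
  NOT resident of the zone: no → true
  disabled placard displayed: no → false
  hour of day (0-23) ≥ 2: 12 ≥ 2 is true
  permit type = A: C == A is false
  intended duration between 68 min and 226 min: 10 in [68, 226] is false
  NOT commercial vehicle: yes → false
  street-cleaning window active: yes → true
  meter paid: no → false
  day ∈ {Fri, Sat, Sun, Tue}: Tue is in the set → true
  NOT snow emergency in effect: no → true
  electric vehicle: yes → true
  vehicle length < 255 in: 125 < 255 is true
  permit type ∈ {A, C, none, visitor}: C is in the set → true
  intended duration > 114 min: 10 > 114 is false
Combine:
[1.1.1.1.1] false OR true OR false = true
[1.1.1.1.2] exactly-one(true, false, false) = true
[1.1.1.1] true AND true = true
[1.1.1] NOT true = false
[1.1.2.1.1] false OR true = true
[1.1.2.1] NOT true = false
[1.1.2.2.1] false AND true AND true = false
[1.1.2.2] NOT false = true
[1.1.2.3.2] true OR true = true
[1.1.2.3] true OR true = true
[1.1.2] false AND true AND true = false
[1.1] false OR false = false
[1] NOT false = true
[2] false → false (antecedent false ⇒ implication holds) = true
[root] true AND true = true
Overall: true → permitted

Permitted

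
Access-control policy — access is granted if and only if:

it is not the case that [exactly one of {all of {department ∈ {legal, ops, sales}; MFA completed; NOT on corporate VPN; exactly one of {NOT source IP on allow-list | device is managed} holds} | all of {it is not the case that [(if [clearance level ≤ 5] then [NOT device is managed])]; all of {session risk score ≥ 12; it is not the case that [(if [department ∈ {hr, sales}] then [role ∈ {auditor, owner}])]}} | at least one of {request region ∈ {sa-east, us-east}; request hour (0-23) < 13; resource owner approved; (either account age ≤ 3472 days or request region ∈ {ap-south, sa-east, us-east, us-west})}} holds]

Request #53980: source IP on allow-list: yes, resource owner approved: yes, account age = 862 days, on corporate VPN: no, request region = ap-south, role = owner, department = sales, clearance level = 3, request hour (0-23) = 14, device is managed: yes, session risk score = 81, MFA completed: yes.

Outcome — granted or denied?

Atomic conditions:
  department ∈ {legal, ops, sales}: sales is in the set → true
  MFA completed: yes → true
  NOT on corporate VPN: no → true
  NOT source IP on allow-list: yes → false
  device is managed: yes → true
  clearance level ≤ 5: 3 ≤ 5 is true
  NOT device is managed: yes → false
  session risk score ≥ 12: 81 ≥ 12 is true
  department ∈ {hr, sales}: sales is in the set → true
  role ∈ {auditor, owner}: owner is in the set → true
  request region ∈ {sa-east, us-east}: ap-south is not in the set → false
  request hour (0-23) < 13: 14 < 13 is false
  resource owner approved: yes → true
  account age ≤ 3472 days: 862 ≤ 3472 is true
  request region ∈ {ap-south, sa-east, us-east, us-west}: ap-south is in the set → true
Combine:
[1.1.4] exactly-one(false, true) = true
[1.1] true AND true AND true AND true = true
[1.2.1.1] true → false = false
[1.2.1] NOT false = true
[1.2.2.2.1] true → true = true
[1.2.2.2] NOT true = false
[1.2.2] true AND false = false
[1.2] true AND false = false
[1.3.4] true OR true = true
[1.3] false OR false OR true OR true = true
[1] exactly-one(true, false, true) = false
[root] NOT false = true
Overall: true → granted

Granted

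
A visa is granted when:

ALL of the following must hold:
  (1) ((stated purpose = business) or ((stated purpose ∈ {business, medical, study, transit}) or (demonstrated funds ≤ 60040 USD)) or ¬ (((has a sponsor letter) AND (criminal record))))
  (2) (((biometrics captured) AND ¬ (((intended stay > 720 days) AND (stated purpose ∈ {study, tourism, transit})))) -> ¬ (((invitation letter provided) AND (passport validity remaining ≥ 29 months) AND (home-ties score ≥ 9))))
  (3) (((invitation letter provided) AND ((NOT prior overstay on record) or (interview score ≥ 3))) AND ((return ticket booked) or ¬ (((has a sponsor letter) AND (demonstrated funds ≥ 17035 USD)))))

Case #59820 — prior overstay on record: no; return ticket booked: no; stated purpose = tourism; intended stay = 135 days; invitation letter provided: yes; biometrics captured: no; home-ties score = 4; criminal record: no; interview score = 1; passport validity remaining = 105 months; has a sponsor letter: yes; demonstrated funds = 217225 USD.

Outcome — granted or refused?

Refused

Atomic conditions:
  stated purpose = business: tourism == business is false
  stated purpose ∈ {business, medical, study, transit}: tourism is not in the set → false
  demonstrated funds ≤ 60040 USD: 217225 ≤ 60040 is false
  has a sponsor letter: yes → true
  criminal record: no → false
  biometrics captured: no → false
  intended stay > 720 days: 135 > 720 is false
  stated purpose ∈ {study, tourism, transit}: tourism is in the set → true
  invitation letter provided: yes → true
  passport validity remaining ≥ 29 months: 105 ≥ 29 is true
  home-ties score ≥ 9: 4 ≥ 9 is false
  NOT prior overstay on record: no → true
  interview score ≥ 3: 1 ≥ 3 is false
  return ticket booked: no → false
  demonstrated funds ≥ 17035 USD: 217225 ≥ 17035 is true
Combine:
[1.2] false OR false = false
[1.3.1] true AND false = false
[1.3] NOT false = true
[1] false OR false OR true = true
[2.1.2.1] false AND true = false
[2.1.2] NOT false = true
[2.1] false AND true = false
[2.2.1] true AND true AND false = false
[2.2] NOT false = true
[2] false → true (antecedent false ⇒ implication holds) = true
[3.1.2] true OR false = true
[3.1] true AND true = true
[3.2.2.1] true AND true = true
[3.2.2] NOT true = false
[3.2] false OR false = false
[3] true AND false = false
[root] true AND true AND false = false
Overall: false → refused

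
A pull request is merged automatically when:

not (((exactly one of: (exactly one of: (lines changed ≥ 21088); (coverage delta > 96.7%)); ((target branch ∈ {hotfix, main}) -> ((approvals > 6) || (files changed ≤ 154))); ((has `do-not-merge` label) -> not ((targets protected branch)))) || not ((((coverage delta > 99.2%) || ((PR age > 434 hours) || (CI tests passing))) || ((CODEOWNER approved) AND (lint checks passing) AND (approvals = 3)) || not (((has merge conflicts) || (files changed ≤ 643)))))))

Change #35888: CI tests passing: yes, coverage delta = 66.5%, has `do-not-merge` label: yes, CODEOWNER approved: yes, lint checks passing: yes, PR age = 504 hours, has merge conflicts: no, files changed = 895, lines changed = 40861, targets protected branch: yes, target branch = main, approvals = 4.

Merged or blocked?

Atomic conditions:
  lines changed ≥ 21088: 40861 ≥ 21088 is true
  coverage delta > 96.7%: 66.5 > 96.7 is false
  target branch ∈ {hotfix, main}: main is in the set → true
  approvals > 6: 4 > 6 is false
  files changed ≤ 154: 895 ≤ 154 is false
  has `do-not-merge` label: yes → true
  targets protected branch: yes → true
  coverage delta > 99.2%: 66.5 > 99.2 is false
  PR age > 434 hours: 504 > 434 is true
  CI tests passing: yes → true
  CODEOWNER approved: yes → true
  lint checks passing: yes → true
  approvals = 3: 4 == 3 is false
  has merge conflicts: no → false
  files changed ≤ 643: 895 ≤ 643 is false
Combine:
[1.1.1] exactly-one(true, false) = true
[1.1.2.2] false OR false = false
[1.1.2] true → false = false
[1.1.3.2] NOT true = false
[1.1.3] true → false = false
[1.1] exactly-one(true, false, false) = true
[1.2.1.1.2] true OR true = true
[1.2.1.1] false OR true = true
[1.2.1.2] true AND true AND false = false
[1.2.1.3.1] false OR false = false
[1.2.1.3] NOT false = true
[1.2.1] true OR false OR true = true
[1.2] NOT true = false
[1] true OR false = true
[root] NOT true = false
Overall: false → blocked

Blocked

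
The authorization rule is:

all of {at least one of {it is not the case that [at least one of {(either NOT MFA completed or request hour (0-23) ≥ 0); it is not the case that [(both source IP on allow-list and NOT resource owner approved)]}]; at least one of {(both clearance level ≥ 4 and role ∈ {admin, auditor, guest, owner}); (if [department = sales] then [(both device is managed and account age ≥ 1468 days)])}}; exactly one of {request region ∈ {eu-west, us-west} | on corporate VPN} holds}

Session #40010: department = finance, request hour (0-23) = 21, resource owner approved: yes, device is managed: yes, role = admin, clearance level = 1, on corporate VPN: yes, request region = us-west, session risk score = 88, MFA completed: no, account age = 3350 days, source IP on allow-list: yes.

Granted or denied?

Atomic conditions:
  NOT MFA completed: no → true
  request hour (0-23) ≥ 0: 21 ≥ 0 is true
  source IP on allow-list: yes → true
  NOT resource owner approved: yes → false
  clearance level ≥ 4: 1 ≥ 4 is false
  role ∈ {admin, auditor, guest, owner}: admin is in the set → true
  department = sales: finance == sales is false
  device is managed: yes → true
  account age ≥ 1468 days: 3350 ≥ 1468 is true
  request region ∈ {eu-west, us-west}: us-west is in the set → true
  on corporate VPN: yes → true
Combine:
[1.1.1.1] true OR true = true
[1.1.1.2.1] true AND false = false
[1.1.1.2] NOT false = true
[1.1.1] true OR true = true
[1.1] NOT true = false
[1.2.1] false AND true = false
[1.2.2.2] true AND true = true
[1.2.2] false → true (antecedent false ⇒ implication holds) = true
[1.2] false OR true = true
[1] false OR true = true
[2] exactly-one(true, true) = false
[root] true AND false = false
Overall: false → denied

Denied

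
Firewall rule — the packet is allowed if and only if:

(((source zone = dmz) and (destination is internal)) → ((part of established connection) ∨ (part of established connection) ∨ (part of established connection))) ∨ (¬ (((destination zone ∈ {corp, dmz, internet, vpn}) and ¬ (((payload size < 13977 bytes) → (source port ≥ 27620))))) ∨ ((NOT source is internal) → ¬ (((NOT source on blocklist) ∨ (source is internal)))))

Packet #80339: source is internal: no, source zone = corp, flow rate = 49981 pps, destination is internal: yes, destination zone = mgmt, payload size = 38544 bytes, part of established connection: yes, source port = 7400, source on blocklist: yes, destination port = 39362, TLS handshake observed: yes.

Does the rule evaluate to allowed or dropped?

Allowed

Atomic conditions:
  source zone = dmz: corp == dmz is false
  destination is internal: yes → true
  part of established connection: yes → true
  destination zone ∈ {corp, dmz, internet, vpn}: mgmt is not in the set → false
  payload size < 13977 bytes: 38544 < 13977 is false
  source port ≥ 27620: 7400 ≥ 27620 is false
  NOT source is internal: no → true
  NOT source on blocklist: yes → false
  source is internal: no → false
Combine:
[1.1] false AND true = false
[1.2] true OR true OR true = true
[1] false → true (antecedent false ⇒ implication holds) = true
[2.1.1.2.1] false → false (antecedent false ⇒ implication holds) = true
[2.1.1.2] NOT true = false
[2.1.1] false AND false = false
[2.1] NOT false = true
[2.2.2.1] false OR false = false
[2.2.2] NOT false = true
[2.2] true → true = true
[2] true OR true = true
[root] true OR true = true
Overall: true → allowed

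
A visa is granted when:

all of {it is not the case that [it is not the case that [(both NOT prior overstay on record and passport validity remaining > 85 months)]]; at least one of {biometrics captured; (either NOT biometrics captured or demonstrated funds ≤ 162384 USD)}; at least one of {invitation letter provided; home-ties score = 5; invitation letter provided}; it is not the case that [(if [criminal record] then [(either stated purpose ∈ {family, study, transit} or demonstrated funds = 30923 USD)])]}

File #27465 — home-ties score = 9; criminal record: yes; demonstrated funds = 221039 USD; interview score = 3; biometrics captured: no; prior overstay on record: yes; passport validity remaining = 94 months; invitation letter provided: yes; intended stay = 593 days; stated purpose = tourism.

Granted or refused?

Refused

Atomic conditions:
  NOT prior overstay on record: yes → false
  passport validity remaining > 85 months: 94 > 85 is true
  biometrics captured: no → false
  NOT biometrics captured: no → true
  demonstrated funds ≤ 162384 USD: 221039 ≤ 162384 is false
  invitation letter provided: yes → true
  home-ties score = 5: 9 == 5 is false
  criminal record: yes → true
  stated purpose ∈ {family, study, transit}: tourism is not in the set → false
  demonstrated funds = 30923 USD: 221039 == 30923 is false
Combine:
[1.1.1] false AND true = false
[1.1] NOT false = true
[1] NOT true = false
[2.2] true OR false = true
[2] false OR true = true
[3] true OR false OR true = true
[4.1.2] false OR false = false
[4.1] true → false = false
[4] NOT false = true
[root] false AND true AND true AND true = false
Overall: false → refused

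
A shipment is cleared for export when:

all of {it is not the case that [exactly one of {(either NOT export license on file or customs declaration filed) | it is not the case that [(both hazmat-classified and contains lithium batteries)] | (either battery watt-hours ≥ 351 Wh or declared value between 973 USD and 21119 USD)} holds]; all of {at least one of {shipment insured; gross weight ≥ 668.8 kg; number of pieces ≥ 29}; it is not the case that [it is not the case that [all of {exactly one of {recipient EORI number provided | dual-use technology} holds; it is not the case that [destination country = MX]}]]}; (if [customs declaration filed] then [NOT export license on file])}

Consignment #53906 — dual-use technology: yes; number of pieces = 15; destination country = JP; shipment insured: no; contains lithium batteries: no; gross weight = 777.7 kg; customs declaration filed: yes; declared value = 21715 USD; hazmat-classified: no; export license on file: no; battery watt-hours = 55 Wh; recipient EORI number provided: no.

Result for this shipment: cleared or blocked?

Cleared

Atomic conditions:
  NOT export license on file: no → true
  customs declaration filed: yes → true
  hazmat-classified: no → false
  contains lithium batteries: no → false
  battery watt-hours ≥ 351 Wh: 55 ≥ 351 is false
  declared value between 973 USD and 21119 USD: 21715 in [973, 21119] is false
  shipment insured: no → false
  gross weight ≥ 668.8 kg: 777.7 ≥ 668.8 is true
  number of pieces ≥ 29: 15 ≥ 29 is false
  recipient EORI number provided: no → false
  dual-use technology: yes → true
  destination country = MX: JP == MX is false
Combine:
[1.1.1] true OR true = true
[1.1.2.1] false AND false = false
[1.1.2] NOT false = true
[1.1.3] false OR false = false
[1.1] exactly-one(true, true, false) = false
[1] NOT false = true
[2.1] false OR true OR false = true
[2.2.1.1.1] exactly-one(false, true) = true
[2.2.1.1.2] NOT false = true
[2.2.1.1] true AND true = true
[2.2.1] NOT true = false
[2.2] NOT false = true
[2] true AND true = true
[3] true → true = true
[root] true AND true AND true = true
Overall: true → cleared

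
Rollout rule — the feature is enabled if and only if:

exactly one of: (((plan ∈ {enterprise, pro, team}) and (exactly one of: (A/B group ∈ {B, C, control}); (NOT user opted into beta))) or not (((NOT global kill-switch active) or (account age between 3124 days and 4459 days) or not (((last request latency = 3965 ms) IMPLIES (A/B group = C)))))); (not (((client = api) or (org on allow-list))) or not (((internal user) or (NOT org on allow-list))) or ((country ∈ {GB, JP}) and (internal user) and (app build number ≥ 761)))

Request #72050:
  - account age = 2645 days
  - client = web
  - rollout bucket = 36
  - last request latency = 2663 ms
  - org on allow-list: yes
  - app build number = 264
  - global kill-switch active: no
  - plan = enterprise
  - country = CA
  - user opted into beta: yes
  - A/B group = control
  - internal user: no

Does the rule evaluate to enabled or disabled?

Disabled

Atomic conditions:
  plan ∈ {enterprise, pro, team}: enterprise is in the set → true
  A/B group ∈ {B, C, control}: control is in the set → true
  NOT user opted into beta: yes → false
  NOT global kill-switch active: no → true
  account age between 3124 days and 4459 days: 2645 in [3124, 4459] is false
  last request latency = 3965 ms: 2663 == 3965 is false
  A/B group = C: control == C is false
  client = api: web == api is false
  org on allow-list: yes → true
  internal user: no → false
  NOT org on allow-list: yes → false
  country ∈ {GB, JP}: CA is not in the set → false
  app build number ≥ 761: 264 ≥ 761 is false
Combine:
[1.1.2] exactly-one(true, false) = true
[1.1] true AND true = true
[1.2.1.3.1] false → false (antecedent false ⇒ implication holds) = true
[1.2.1.3] NOT true = false
[1.2.1] true OR false OR false = true
[1.2] NOT true = false
[1] true OR false = true
[2.1.1] false OR true = true
[2.1] NOT true = false
[2.2.1] false OR false = false
[2.2] NOT false = true
[2.3] false AND false AND false = false
[2] false OR true OR false = true
[root] exactly-one(true, true) = false
Overall: false → disabled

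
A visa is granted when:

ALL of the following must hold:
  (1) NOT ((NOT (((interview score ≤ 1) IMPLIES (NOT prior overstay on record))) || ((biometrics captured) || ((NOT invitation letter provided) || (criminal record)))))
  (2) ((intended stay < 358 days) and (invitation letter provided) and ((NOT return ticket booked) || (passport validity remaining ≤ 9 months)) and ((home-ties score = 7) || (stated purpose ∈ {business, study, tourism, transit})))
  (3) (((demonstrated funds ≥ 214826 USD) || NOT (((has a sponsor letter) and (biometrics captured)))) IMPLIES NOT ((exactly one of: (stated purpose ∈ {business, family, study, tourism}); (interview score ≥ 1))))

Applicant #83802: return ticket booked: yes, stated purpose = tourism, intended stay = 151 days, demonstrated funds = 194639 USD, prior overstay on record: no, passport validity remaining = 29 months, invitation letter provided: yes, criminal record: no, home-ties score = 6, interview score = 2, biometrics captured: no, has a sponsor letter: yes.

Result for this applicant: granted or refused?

Atomic conditions:
  interview score ≤ 1: 2 ≤ 1 is false
  NOT prior overstay on record: no → true
  biometrics captured: no → false
  NOT invitation letter provided: yes → false
  criminal record: no → false
  intended stay < 358 days: 151 < 358 is true
  invitation letter provided: yes → true
  NOT return ticket booked: yes → false
  passport validity remaining ≤ 9 months: 29 ≤ 9 is false
  home-ties score = 7: 6 == 7 is false
  stated purpose ∈ {business, study, tourism, transit}: tourism is in the set → true
  demonstrated funds ≥ 214826 USD: 194639 ≥ 214826 is false
  has a sponsor letter: yes → true
  stated purpose ∈ {business, family, study, tourism}: tourism is in the set → true
  interview score ≥ 1: 2 ≥ 1 is true
Combine:
[1.1.1.1] false → true (antecedent false ⇒ implication holds) = true
[1.1.1] NOT true = false
[1.1.2.2] false OR false = false
[1.1.2] false OR false = false
[1.1] false OR false = false
[1] NOT false = true
[2.3] false OR false = false
[2.4] false OR true = true
[2] true AND true AND false AND true = false
[3.1.2.1] true AND false = false
[3.1.2] NOT false = true
[3.1] false OR true = true
[3.2.1] exactly-one(true, true) = false
[3.2] NOT false = true
[3] true → true = true
[root] true AND false AND true = false
Overall: false → refused

Refused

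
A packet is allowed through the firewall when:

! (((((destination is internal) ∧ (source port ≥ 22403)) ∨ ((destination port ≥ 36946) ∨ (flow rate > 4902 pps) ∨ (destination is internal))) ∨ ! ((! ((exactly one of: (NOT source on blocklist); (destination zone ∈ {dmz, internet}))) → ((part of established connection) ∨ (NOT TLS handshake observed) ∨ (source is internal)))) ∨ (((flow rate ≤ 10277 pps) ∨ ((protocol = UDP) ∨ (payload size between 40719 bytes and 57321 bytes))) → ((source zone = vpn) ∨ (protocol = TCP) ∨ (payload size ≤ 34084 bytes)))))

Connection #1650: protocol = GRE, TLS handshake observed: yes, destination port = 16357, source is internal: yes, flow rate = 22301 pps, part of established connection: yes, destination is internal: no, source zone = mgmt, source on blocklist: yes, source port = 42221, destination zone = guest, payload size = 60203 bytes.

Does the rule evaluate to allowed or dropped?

Atomic conditions:
  destination is internal: no → false
  source port ≥ 22403: 42221 ≥ 22403 is true
  destination port ≥ 36946: 16357 ≥ 36946 is false
  flow rate > 4902 pps: 22301 > 4902 is true
  NOT source on blocklist: yes → false
  destination zone ∈ {dmz, internet}: guest is not in the set → false
  part of established connection: yes → true
  NOT TLS handshake observed: yes → false
  source is internal: yes → true
  flow rate ≤ 10277 pps: 22301 ≤ 10277 is false
  protocol = UDP: GRE == UDP is false
  payload size between 40719 bytes and 57321 bytes: 60203 in [40719, 57321] is false
  source zone = vpn: mgmt == vpn is false
  protocol = TCP: GRE == TCP is false
  payload size ≤ 34084 bytes: 60203 ≤ 34084 is false
Combine:
[1.1.1] false AND true = false
[1.1.2] false OR true OR false = true
[1.1] false OR true = true
[1.2.1.1.1] exactly-one(false, false) = false
[1.2.1.1] NOT false = true
[1.2.1.2] true OR false OR true = true
[1.2.1] true → true = true
[1.2] NOT true = false
[1.3.1.2] false OR false = false
[1.3.1] false OR false = false
[1.3.2] false OR false OR false = false
[1.3] false → false (antecedent false ⇒ implication holds) = true
[1] true OR false OR true = true
[root] NOT true = false
Overall: false → dropped

Dropped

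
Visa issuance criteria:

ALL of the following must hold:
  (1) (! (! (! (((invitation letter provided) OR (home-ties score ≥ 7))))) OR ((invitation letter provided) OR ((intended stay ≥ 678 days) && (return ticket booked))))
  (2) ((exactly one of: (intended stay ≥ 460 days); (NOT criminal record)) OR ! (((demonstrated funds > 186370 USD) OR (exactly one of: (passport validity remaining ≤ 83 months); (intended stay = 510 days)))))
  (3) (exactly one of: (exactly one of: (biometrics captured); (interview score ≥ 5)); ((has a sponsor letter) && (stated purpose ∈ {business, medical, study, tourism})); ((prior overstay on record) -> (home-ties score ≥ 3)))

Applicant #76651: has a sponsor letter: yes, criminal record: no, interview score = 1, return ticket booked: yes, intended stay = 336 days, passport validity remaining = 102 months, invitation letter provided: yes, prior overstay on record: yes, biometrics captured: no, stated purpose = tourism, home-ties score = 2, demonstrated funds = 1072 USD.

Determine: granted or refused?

Granted

Atomic conditions:
  invitation letter provided: yes → true
  home-ties score ≥ 7: 2 ≥ 7 is false
  intended stay ≥ 678 days: 336 ≥ 678 is false
  return ticket booked: yes → true
  intended stay ≥ 460 days: 336 ≥ 460 is false
  NOT criminal record: no → true
  demonstrated funds > 186370 USD: 1072 > 186370 is false
  passport validity remaining ≤ 83 months: 102 ≤ 83 is false
  intended stay = 510 days: 336 == 510 is false
  biometrics captured: no → false
  interview score ≥ 5: 1 ≥ 5 is false
  has a sponsor letter: yes → true
  stated purpose ∈ {business, medical, study, tourism}: tourism is in the set → true
  prior overstay on record: yes → true
  home-ties score ≥ 3: 2 ≥ 3 is false
Combine:
[1.1.1.1.1] true OR false = true
[1.1.1.1] NOT true = false
[1.1.1] NOT false = true
[1.1] NOT true = false
[1.2.2] false AND true = false
[1.2] true OR false = true
[1] false OR true = true
[2.1] exactly-one(false, true) = true
[2.2.1.2] exactly-one(false, false) = false
[2.2.1] false OR false = false
[2.2] NOT false = true
[2] true OR true = true
[3.1] exactly-one(false, false) = false
[3.2] true AND true = true
[3.3] true → false = false
[3] exactly-one(false, true, false) = true
[root] true AND true AND true = true
Overall: true → granted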